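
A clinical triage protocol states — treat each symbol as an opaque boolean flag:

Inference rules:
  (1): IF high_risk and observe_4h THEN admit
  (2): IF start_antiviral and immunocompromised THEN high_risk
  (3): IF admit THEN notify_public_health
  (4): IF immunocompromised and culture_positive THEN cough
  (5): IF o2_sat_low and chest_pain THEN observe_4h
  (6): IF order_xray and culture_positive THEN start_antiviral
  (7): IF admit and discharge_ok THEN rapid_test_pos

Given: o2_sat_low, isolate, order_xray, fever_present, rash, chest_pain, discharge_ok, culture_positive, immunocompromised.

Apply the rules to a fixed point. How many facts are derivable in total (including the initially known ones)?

Round 1 fires (4), (5), (6), giving cough, observe_4h, start_antiviral.
Round 2 fires (2), giving high_risk.
Round 3 fires (1), giving admit.
Round 4 fires (3), (7), giving notify_public_health, rapid_test_pos.
Closure: {admit, chest_pain, cough, culture_positive, discharge_ok, fever_present, high_risk, immunocompromised, isolate, notify_public_health, o2_sat_low, observe_4h, order_xray, rapid_test_pos, rash, start_antiviral} — 16 facts.

16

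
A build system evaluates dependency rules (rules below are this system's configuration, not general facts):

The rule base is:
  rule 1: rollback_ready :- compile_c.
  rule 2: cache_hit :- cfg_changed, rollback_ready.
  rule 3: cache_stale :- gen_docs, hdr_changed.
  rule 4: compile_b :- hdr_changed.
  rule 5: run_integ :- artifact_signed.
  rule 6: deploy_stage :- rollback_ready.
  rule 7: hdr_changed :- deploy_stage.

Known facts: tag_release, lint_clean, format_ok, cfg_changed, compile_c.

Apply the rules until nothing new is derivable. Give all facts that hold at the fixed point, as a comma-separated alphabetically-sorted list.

[1] rule 1 [rollback_ready :- compile_c.]. ⇒ new: rollback_ready.
[2] rule 2 [cache_hit :- cfg_changed, rollback_ready.]; rule 6 [deploy_stage :- rollback_ready.]. ⇒ new: cache_hit, deploy_stage.
[3] rule 7 [hdr_changed :- deploy_stage.]. ⇒ new: hdr_changed.
[4] rule 4 [compile_b :- hdr_changed.]. ⇒ new: compile_b.

cache_hit, cfg_changed, compile_b, compile_c, deploy_stage, format_ok, hdr_changed, lint_clean, rollback_ready, tag_release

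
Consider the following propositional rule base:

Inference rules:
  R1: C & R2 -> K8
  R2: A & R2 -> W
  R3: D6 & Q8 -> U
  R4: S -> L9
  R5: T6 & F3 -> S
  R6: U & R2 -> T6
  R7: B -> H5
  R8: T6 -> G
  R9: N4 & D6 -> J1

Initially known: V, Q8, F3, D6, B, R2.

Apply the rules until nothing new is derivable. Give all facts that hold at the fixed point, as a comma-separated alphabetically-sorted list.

B, D6, F3, G, H5, L9, Q8, R2, S, T6, U, V

Round 1: R3 [D6 & Q8 -> U]; R7 [B -> H5]. New: U, H5.
Round 2: R6 [U & R2 -> T6]. New: T6.
Round 3: R5 [T6 & F3 -> S]; R8 [T6 -> G]. New: S, G.
Round 4: R4 [S -> L9]. New: L9.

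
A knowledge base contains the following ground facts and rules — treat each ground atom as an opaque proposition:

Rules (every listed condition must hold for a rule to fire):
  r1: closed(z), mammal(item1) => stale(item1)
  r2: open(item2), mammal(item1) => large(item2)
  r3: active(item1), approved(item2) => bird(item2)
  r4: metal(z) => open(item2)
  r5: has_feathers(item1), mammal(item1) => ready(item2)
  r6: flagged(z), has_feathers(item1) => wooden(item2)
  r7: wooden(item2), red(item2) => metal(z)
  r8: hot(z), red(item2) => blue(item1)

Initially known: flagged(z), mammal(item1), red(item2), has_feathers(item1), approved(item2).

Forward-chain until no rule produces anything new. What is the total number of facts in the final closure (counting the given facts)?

Round 1: r5 [has_feathers(item1), mammal(item1) => ready(item2)]; r6 [flagged(z), has_feathers(item1) => wooden(item2)]. Adds ready(item2), wooden(item2).
Round 2: r7 [wooden(item2), red(item2) => metal(z)]. Adds metal(z).
Round 3: r4 [metal(z) => open(item2)]. Adds open(item2).
Round 4: r2 [open(item2), mammal(item1) => large(item2)]. Adds large(item2).
Closure: {approved(item2), flagged(z), has_feathers(item1), large(item2), mammal(item1), metal(z), open(item2), ready(item2), red(item2), wooden(item2)} — 10 facts.

10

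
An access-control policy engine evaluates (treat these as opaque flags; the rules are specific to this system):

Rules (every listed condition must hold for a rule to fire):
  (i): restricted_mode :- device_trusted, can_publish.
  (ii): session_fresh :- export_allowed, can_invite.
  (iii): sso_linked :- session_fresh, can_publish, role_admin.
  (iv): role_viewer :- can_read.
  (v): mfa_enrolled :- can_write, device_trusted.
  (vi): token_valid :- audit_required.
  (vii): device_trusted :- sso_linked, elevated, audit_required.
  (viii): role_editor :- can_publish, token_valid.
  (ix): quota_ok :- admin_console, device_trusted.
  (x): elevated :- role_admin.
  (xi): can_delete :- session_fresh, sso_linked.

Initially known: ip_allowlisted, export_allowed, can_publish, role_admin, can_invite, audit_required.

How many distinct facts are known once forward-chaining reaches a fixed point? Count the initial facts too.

14

Round 1: (ii) [session_fresh :- export_allowed, can_invite.]; (vi) [token_valid :- audit_required.]; (x) [elevated :- role_admin.]. New: session_fresh, token_valid, elevated.
Round 2: (iii) [sso_linked :- session_fresh, can_publish, role_admin.]; (viii) [role_editor :- can_publish, token_valid.]. New: sso_linked, role_editor.
Round 3: (vii) [device_trusted :- sso_linked, elevated, audit_required.]; (xi) [can_delete :- session_fresh, sso_linked.]. New: device_trusted, can_delete.
Round 4: (i) [restricted_mode :- device_trusted, can_publish.]. New: restricted_mode.
Closure: {audit_required, can_delete, can_invite, can_publish, device_trusted, elevated, export_allowed, ip_allowlisted, restricted_mode, role_admin, role_editor, session_fresh, sso_linked, token_valid} — 14 facts.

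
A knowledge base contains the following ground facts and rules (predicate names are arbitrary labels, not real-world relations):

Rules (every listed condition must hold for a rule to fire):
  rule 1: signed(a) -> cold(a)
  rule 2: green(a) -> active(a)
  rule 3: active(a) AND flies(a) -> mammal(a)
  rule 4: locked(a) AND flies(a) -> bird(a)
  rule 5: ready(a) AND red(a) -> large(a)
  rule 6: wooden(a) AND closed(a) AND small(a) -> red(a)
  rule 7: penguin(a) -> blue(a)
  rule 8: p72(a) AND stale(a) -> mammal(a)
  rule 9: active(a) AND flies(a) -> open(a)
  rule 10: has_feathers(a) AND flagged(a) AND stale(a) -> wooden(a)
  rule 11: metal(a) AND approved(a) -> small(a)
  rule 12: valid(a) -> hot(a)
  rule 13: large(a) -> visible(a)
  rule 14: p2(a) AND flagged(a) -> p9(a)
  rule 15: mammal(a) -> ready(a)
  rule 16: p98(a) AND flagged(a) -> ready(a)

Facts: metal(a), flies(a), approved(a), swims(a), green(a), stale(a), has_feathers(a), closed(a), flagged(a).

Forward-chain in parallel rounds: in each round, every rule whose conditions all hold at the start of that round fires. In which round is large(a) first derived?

4

Round 1 — rule 2, rule 10, rule 11, derive active(a), wooden(a), small(a).
Round 2 — rule 3, rule 6, rule 9, derive mammal(a), red(a), open(a).
Round 3 — rule 15, derive ready(a).
Round 4 — rule 5, derive large(a).
large(a) first appears in round 4.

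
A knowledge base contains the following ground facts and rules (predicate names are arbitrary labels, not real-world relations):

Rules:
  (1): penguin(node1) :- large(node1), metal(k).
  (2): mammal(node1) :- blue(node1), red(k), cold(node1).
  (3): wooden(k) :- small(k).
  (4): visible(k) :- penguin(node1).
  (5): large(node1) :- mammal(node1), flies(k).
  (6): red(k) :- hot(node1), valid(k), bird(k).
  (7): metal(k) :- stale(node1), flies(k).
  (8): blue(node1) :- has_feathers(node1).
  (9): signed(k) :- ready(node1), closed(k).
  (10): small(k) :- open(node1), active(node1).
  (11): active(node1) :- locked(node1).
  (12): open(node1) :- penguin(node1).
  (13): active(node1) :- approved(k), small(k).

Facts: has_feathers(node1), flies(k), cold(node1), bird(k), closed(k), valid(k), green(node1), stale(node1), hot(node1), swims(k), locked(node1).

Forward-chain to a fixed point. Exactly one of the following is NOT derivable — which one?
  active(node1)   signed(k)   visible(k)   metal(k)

[1] (6) [red(k) :- hot(node1), valid(k), bird(k).]; (7) [metal(k) :- stale(node1), flies(k).]; (8) [blue(node1) :- has_feathers(node1).]; (11) [active(node1) :- locked(node1).]. ⇒ new: red(k), metal(k), blue(node1), active(node1).
[2] (2) [mammal(node1) :- blue(node1), red(k), cold(node1).]. ⇒ new: mammal(node1).
[3] (5) [large(node1) :- mammal(node1), flies(k).]. ⇒ new: large(node1).
[4] (1) [penguin(node1) :- large(node1), metal(k).]. ⇒ new: penguin(node1).
[5] (4) [visible(k) :- penguin(node1).]; (12) [open(node1) :- penguin(node1).]. ⇒ new: visible(k), open(node1).
[6] (10) [small(k) :- open(node1), active(node1).]. ⇒ new: small(k).
[7] (3) [wooden(k) :- small(k).]. ⇒ new: wooden(k).
Derived: metal(k) (round 1), active(node1) (round 1), visible(k) (round 5). signed(k) never appears in any round.

signed(k)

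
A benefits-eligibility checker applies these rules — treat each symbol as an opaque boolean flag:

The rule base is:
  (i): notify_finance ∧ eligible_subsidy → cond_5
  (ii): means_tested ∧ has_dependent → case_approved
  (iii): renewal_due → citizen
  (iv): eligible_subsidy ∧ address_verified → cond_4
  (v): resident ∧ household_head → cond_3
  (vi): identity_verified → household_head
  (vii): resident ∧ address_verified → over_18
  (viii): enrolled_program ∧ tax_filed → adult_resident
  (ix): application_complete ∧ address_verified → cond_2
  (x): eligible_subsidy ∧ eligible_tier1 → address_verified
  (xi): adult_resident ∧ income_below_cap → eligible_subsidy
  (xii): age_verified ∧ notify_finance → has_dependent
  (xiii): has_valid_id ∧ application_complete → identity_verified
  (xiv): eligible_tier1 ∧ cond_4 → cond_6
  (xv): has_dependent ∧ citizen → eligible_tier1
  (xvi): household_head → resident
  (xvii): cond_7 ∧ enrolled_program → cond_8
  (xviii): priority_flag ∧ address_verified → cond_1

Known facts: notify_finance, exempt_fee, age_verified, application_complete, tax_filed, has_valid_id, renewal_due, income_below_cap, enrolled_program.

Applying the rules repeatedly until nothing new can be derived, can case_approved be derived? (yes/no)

Round 1: (iii) [renewal_due → citizen]; (viii) [enrolled_program ∧ tax_filed → adult_resident]; (xii) [age_verified ∧ notify_finance → has_dependent]; (xiii) [has_valid_id ∧ application_complete → identity_verified]. Adds citizen, adult_resident, has_dependent, identity_verified.
Round 2: (vi) [identity_verified → household_head]; (xi) [adult_resident ∧ income_below_cap → eligible_subsidy]; (xv) [has_dependent ∧ citizen → eligible_tier1]. Adds household_head, eligible_subsidy, eligible_tier1.
Round 3: (i) [notify_finance ∧ eligible_subsidy → cond_5]; (x) [eligible_subsidy ∧ eligible_tier1 → address_verified]; (xvi) [household_head → resident]. Adds cond_5, address_verified, resident.
Round 4: (iv) [eligible_subsidy ∧ address_verified → cond_4]; (v) [resident ∧ household_head → cond_3]; (vii) [resident ∧ address_verified → over_18]; (ix) [application_complete ∧ address_verified → cond_2]. Adds cond_4, cond_3, over_18, cond_2.
Round 5: (xiv) [eligible_tier1 ∧ cond_4 → cond_6]. Adds cond_6.
Fixed point reached. case_approved is concluded only by (ii); (ii) needs means_tested (never derived).

no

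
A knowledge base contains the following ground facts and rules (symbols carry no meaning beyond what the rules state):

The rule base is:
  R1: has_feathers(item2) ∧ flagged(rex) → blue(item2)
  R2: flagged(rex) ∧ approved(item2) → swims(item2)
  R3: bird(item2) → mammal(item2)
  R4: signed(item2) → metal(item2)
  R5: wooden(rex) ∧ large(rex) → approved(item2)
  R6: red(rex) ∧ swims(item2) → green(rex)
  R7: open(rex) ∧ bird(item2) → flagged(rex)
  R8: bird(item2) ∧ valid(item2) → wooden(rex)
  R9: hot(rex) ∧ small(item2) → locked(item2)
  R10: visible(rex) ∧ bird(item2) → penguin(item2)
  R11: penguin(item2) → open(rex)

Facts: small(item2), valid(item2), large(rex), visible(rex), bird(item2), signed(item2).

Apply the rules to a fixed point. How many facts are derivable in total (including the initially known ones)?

Round 1: R3 [bird(item2) → mammal(item2)]; R4 [signed(item2) → metal(item2)]; R8 [bird(item2) ∧ valid(item2) → wooden(rex)]; R10 [visible(rex) ∧ bird(item2) → penguin(item2)]. New: mammal(item2), metal(item2), wooden(rex), penguin(item2).
Round 2: R5 [wooden(rex) ∧ large(rex) → approved(item2)]; R11 [penguin(item2) → open(rex)]. New: approved(item2), open(rex).
Round 3: R7 [open(rex) ∧ bird(item2) → flagged(rex)]. New: flagged(rex).
Round 4: R2 [flagged(rex) ∧ approved(item2) → swims(item2)]. New: swims(item2).
Closure: {approved(item2), bird(item2), flagged(rex), large(rex), mammal(item2), metal(item2), open(rex), penguin(item2), signed(item2), small(item2), swims(item2), valid(item2), visible(rex), wooden(rex)} — 14 facts.

14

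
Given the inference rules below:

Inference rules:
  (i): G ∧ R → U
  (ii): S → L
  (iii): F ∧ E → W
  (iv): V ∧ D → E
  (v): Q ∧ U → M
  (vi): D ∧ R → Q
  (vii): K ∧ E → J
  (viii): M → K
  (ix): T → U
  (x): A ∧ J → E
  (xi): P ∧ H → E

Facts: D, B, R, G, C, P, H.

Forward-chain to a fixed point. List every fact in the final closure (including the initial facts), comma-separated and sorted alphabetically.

Round 1: (i) [G ∧ R → U]; (vi) [D ∧ R → Q]; (xi) [P ∧ H → E]. Adds U, Q, E.
Round 2: (v) [Q ∧ U → M]. Adds M.
Round 3: (viii) [M → K]. Adds K.
Round 4: (vii) [K ∧ E → J]. Adds J.

B, C, D, E, G, H, J, K, M, P, Q, R, U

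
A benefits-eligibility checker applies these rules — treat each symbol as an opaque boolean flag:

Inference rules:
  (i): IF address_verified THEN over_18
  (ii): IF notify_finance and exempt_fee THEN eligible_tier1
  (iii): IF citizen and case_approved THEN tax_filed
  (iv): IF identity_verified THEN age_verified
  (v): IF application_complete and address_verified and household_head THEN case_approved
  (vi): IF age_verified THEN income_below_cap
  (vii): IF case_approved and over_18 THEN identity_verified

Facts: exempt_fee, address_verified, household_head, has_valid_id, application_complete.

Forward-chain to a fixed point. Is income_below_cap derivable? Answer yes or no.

yes

[1] (i) [IF address_verified THEN over_18]; (v) [IF application_complete and address_verified and household_head THEN case_approved]. ⇒ new: over_18, case_approved.
[2] (vii) [IF case_approved and over_18 THEN identity_verified]. ⇒ new: identity_verified.
[3] (iv) [IF identity_verified THEN age_verified]. ⇒ new: age_verified.
[4] (vi) [IF age_verified THEN income_below_cap]. ⇒ new: income_below_cap.
income_below_cap appears in round 4, so it is derivable.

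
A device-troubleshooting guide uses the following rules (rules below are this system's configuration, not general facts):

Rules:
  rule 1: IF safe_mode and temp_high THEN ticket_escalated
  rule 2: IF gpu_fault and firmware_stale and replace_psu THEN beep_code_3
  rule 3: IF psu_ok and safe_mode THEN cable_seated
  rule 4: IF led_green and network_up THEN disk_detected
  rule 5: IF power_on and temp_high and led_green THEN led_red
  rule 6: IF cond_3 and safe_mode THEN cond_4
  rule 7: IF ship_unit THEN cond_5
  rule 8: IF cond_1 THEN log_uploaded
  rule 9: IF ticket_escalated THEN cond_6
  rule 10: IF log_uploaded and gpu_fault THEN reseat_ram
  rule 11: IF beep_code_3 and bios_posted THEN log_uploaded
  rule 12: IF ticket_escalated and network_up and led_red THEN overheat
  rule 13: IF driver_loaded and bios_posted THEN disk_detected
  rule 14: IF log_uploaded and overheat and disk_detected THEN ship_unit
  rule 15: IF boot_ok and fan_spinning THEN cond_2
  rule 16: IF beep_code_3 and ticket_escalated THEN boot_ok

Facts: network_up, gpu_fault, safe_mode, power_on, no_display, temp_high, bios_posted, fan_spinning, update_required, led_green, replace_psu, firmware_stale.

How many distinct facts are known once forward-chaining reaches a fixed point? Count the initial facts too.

24

Round 1: rule 1 [IF safe_mode and temp_high THEN ticket_escalated]; rule 2 [IF gpu_fault and firmware_stale and replace_psu THEN beep_code_3]; rule 4 [IF led_green and network_up THEN disk_detected]; rule 5 [IF power_on and temp_high and led_green THEN led_red]. Adds ticket_escalated, beep_code_3, disk_detected, led_red.
Round 2: rule 9 [IF ticket_escalated THEN cond_6]; rule 11 [IF beep_code_3 and bios_posted THEN log_uploaded]; rule 12 [IF ticket_escalated and network_up and led_red THEN overheat]; rule 16 [IF beep_code_3 and ticket_escalated THEN boot_ok]. Adds cond_6, log_uploaded, overheat, boot_ok.
Round 3: rule 10 [IF log_uploaded and gpu_fault THEN reseat_ram]; rule 14 [IF log_uploaded and overheat and disk_detected THEN ship_unit]; rule 15 [IF boot_ok and fan_spinning THEN cond_2]. Adds reseat_ram, ship_unit, cond_2.
Round 4: rule 7 [IF ship_unit THEN cond_5]. Adds cond_5.
Closure: {beep_code_3, bios_posted, boot_ok, cond_2, cond_5, cond_6, disk_detected, fan_spinning, firmware_stale, gpu_fault, led_green, led_red, log_uploaded, network_up, no_display, overheat, power_on, replace_psu, reseat_ram, safe_mode, ship_unit, temp_high, ticket_escalated, update_required} — 24 facts.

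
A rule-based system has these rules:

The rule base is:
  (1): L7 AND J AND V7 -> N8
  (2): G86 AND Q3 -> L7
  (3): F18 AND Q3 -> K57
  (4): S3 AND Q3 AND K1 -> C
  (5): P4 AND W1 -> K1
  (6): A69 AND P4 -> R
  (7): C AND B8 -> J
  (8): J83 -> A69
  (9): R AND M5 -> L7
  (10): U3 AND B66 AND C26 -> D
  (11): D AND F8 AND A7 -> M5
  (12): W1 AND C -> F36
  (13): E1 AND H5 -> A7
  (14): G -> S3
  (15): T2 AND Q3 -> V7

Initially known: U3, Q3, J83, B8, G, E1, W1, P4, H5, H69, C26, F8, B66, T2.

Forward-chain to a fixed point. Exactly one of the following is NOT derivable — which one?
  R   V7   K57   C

Round 1: (5) [P4 AND W1 -> K1]; (8) [J83 -> A69]; (10) [U3 AND B66 AND C26 -> D]; (13) [E1 AND H5 -> A7]; (14) [G -> S3]; (15) [T2 AND Q3 -> V7]. New: K1, A69, D, A7, S3, V7.
Round 2: (4) [S3 AND Q3 AND K1 -> C]; (6) [A69 AND P4 -> R]; (11) [D AND F8 AND A7 -> M5]. New: C, R, M5.
Round 3: (7) [C AND B8 -> J]; (9) [R AND M5 -> L7]; (12) [W1 AND C -> F36]. New: J, L7, F36.
Round 4: (1) [L7 AND J AND V7 -> N8]. New: N8.
Derived: V7 (round 1), R (round 2), C (round 2). K57 never appears in any round.

K57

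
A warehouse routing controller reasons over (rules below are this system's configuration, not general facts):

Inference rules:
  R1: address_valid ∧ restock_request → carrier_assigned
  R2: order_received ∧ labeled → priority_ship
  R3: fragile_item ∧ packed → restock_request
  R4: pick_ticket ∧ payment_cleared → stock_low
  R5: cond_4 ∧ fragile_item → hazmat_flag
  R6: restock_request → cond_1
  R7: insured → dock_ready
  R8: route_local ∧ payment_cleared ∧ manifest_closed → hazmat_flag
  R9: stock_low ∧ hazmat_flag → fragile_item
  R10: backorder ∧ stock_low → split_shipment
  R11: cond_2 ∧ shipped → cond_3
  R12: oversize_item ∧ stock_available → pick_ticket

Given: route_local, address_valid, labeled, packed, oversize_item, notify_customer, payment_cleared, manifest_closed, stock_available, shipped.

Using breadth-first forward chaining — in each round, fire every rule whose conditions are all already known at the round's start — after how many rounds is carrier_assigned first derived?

Round 1 — R8, R12, derive hazmat_flag, pick_ticket.
Round 2 — R4, derive stock_low.
Round 3 — R9, derive fragile_item.
Round 4 — R3, derive restock_request.
Round 5 — R1, R6, derive carrier_assigned, cond_1.
carrier_assigned first appears in round 5.

5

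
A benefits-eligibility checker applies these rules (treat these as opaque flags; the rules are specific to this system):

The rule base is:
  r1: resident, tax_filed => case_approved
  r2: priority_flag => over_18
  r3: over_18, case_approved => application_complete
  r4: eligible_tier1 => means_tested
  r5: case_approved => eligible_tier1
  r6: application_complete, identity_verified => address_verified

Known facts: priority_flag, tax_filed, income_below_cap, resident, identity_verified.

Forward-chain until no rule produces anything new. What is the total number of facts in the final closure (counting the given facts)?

11

Round 1: r1 [resident, tax_filed => case_approved]; r2 [priority_flag => over_18]. New: case_approved, over_18.
Round 2: r3 [over_18, case_approved => application_complete]; r5 [case_approved => eligible_tier1]. New: application_complete, eligible_tier1.
Round 3: r4 [eligible_tier1 => means_tested]; r6 [application_complete, identity_verified => address_verified]. New: means_tested, address_verified.
Closure: {address_verified, application_complete, case_approved, eligible_tier1, identity_verified, income_below_cap, means_tested, over_18, priority_flag, resident, tax_filed} — 11 facts.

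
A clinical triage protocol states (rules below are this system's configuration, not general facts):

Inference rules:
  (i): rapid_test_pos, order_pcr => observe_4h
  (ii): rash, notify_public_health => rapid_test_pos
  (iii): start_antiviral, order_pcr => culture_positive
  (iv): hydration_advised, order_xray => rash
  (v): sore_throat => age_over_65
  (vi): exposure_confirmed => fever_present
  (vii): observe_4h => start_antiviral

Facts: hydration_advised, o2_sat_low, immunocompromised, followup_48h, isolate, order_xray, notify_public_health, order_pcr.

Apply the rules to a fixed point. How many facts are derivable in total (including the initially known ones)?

Round 1: (iv) [hydration_advised, order_xray => rash]. Adds rash.
Round 2: (ii) [rash, notify_public_health => rapid_test_pos]. Adds rapid_test_pos.
Round 3: (i) [rapid_test_pos, order_pcr => observe_4h]. Adds observe_4h.
Round 4: (vii) [observe_4h => start_antiviral]. Adds start_antiviral.
Round 5: (iii) [start_antiviral, order_pcr => culture_positive]. Adds culture_positive.
Closure: {culture_positive, followup_48h, hydration_advised, immunocompromised, isolate, notify_public_health, o2_sat_low, observe_4h, order_pcr, order_xray, rapid_test_pos, rash, start_antiviral} — 13 facts.

13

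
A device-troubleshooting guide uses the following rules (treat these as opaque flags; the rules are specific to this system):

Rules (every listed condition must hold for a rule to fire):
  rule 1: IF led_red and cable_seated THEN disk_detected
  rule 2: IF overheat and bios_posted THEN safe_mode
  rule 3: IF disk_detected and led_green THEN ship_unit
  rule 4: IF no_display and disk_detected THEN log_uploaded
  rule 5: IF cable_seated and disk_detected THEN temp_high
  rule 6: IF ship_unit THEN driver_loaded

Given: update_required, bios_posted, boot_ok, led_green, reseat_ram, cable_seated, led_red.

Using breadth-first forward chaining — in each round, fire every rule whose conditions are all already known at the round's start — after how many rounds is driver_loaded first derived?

[1] rule 1 [IF led_red and cable_seated THEN disk_detected]. ⇒ new: disk_detected.
[2] rule 3 [IF disk_detected and led_green THEN ship_unit]; rule 5 [IF cable_seated and disk_detected THEN temp_high]. ⇒ new: ship_unit, temp_high.
[3] rule 6 [IF ship_unit THEN driver_loaded]. ⇒ new: driver_loaded.
driver_loaded first appears in round 3.

3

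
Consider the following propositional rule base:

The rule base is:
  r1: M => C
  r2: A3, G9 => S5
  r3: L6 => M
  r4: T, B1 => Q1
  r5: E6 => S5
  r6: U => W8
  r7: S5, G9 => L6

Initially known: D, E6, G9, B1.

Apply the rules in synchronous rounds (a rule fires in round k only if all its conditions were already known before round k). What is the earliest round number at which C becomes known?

4

Round 1: r5 [E6 => S5]. New: S5.
Round 2: r7 [S5, G9 => L6]. New: L6.
Round 3: r3 [L6 => M]. New: M.
Round 4: r1 [M => C]. New: C.
C first appears in round 4.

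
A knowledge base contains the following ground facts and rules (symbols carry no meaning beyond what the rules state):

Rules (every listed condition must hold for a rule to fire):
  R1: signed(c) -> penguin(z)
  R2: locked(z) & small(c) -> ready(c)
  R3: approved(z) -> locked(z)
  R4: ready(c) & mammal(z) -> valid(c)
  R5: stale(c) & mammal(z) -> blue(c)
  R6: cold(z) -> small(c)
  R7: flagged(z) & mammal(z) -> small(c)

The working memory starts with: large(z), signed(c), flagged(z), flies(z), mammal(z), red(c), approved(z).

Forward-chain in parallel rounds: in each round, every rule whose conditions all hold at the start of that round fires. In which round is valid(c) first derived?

3

Round 1 fires R1, R3, R7, giving penguin(z), locked(z), small(c).
Round 2 fires R2, giving ready(c).
Round 3 fires R4, giving valid(c).
valid(c) first appears in round 3.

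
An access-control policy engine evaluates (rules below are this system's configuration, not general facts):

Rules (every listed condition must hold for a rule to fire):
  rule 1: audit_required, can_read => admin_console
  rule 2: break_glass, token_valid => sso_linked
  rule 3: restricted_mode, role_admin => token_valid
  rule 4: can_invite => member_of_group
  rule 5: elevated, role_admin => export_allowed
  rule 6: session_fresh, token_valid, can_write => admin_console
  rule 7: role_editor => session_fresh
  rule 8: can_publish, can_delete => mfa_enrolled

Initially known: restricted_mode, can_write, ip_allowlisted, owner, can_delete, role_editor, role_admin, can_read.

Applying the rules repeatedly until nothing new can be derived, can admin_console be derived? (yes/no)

[1] rule 3 [restricted_mode, role_admin => token_valid]; rule 7 [role_editor => session_fresh]. ⇒ new: token_valid, session_fresh.
[2] rule 6 [session_fresh, token_valid, can_write => admin_console]. ⇒ new: admin_console.
admin_console appears in round 2, so it is derivable.

yes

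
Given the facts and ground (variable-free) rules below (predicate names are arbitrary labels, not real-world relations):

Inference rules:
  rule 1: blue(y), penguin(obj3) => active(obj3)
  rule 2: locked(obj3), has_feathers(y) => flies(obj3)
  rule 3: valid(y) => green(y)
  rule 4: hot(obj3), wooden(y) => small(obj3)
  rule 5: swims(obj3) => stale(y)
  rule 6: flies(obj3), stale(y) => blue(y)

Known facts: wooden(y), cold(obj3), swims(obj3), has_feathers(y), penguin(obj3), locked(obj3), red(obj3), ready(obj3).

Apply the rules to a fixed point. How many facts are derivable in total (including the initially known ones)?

12

[1] rule 2 [locked(obj3), has_feathers(y) => flies(obj3)]; rule 5 [swims(obj3) => stale(y)]. ⇒ new: flies(obj3), stale(y).
[2] rule 6 [flies(obj3), stale(y) => blue(y)]. ⇒ new: blue(y).
[3] rule 1 [blue(y), penguin(obj3) => active(obj3)]. ⇒ new: active(obj3).
Closure: {active(obj3), blue(y), cold(obj3), flies(obj3), has_feathers(y), locked(obj3), penguin(obj3), ready(obj3), red(obj3), stale(y), swims(obj3), wooden(y)} — 12 facts.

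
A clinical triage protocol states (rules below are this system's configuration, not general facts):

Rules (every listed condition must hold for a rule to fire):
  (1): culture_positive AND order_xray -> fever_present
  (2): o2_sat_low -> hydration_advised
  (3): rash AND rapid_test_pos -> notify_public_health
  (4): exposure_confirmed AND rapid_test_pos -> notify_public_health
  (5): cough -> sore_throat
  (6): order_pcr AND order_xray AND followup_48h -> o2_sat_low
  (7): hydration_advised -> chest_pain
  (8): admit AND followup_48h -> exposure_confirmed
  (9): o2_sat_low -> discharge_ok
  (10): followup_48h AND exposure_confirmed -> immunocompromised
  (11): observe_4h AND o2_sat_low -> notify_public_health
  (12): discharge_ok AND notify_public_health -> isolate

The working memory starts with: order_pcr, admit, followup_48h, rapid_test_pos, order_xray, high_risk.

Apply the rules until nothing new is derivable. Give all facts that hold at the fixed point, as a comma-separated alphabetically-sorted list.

admit, chest_pain, discharge_ok, exposure_confirmed, followup_48h, high_risk, hydration_advised, immunocompromised, isolate, notify_public_health, o2_sat_low, order_pcr, order_xray, rapid_test_pos

Round 1: (6) [order_pcr AND order_xray AND followup_48h -> o2_sat_low]; (8) [admit AND followup_48h -> exposure_confirmed]. Adds o2_sat_low, exposure_confirmed.
Round 2: (2) [o2_sat_low -> hydration_advised]; (4) [exposure_confirmed AND rapid_test_pos -> notify_public_health]; (9) [o2_sat_low -> discharge_ok]; (10) [followup_48h AND exposure_confirmed -> immunocompromised]. Adds hydration_advised, notify_public_health, discharge_ok, immunocompromised.
Round 3: (7) [hydration_advised -> chest_pain]; (12) [discharge_ok AND notify_public_health -> isolate]. Adds chest_pain, isolate.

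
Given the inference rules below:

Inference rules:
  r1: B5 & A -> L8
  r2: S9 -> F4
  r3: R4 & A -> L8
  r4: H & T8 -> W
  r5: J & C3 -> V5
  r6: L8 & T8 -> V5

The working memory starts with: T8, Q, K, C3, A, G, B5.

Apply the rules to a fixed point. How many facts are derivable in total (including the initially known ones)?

Round 1: r1 [B5 & A -> L8]. Adds L8.
Round 2: r6 [L8 & T8 -> V5]. Adds V5.
Closure: {A, B5, C3, G, K, L8, Q, T8, V5} — 9 facts.

9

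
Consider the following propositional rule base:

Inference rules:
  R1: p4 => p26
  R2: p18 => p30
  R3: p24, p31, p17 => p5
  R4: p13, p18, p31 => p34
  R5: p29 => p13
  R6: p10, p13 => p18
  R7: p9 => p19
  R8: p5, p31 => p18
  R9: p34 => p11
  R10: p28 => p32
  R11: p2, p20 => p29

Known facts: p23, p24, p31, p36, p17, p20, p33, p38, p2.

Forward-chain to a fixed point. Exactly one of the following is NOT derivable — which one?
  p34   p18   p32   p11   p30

p32

Round 1: R3 [p24, p31, p17 => p5]; R11 [p2, p20 => p29]. Adds p5, p29.
Round 2: R5 [p29 => p13]; R8 [p5, p31 => p18]. Adds p13, p18.
Round 3: R2 [p18 => p30]; R4 [p13, p18, p31 => p34]. Adds p30, p34.
Round 4: R9 [p34 => p11]. Adds p11.
Derived: p11 (round 4), p34 (round 3), p30 (round 3), p18 (round 2). p32 never appears in any round.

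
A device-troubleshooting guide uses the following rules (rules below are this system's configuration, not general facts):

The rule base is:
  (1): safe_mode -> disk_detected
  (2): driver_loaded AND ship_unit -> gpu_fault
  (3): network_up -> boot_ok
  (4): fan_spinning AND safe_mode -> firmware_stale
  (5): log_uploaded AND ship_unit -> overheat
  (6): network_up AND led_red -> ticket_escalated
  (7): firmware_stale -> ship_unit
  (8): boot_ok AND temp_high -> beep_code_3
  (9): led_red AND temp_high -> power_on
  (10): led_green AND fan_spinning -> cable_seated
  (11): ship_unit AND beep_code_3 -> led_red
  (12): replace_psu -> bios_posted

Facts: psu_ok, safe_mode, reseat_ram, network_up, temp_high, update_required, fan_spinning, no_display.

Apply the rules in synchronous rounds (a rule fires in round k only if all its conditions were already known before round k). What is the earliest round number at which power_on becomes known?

4

Round 1: (1) [safe_mode -> disk_detected]; (3) [network_up -> boot_ok]; (4) [fan_spinning AND safe_mode -> firmware_stale]. New: disk_detected, boot_ok, firmware_stale.
Round 2: (7) [firmware_stale -> ship_unit]; (8) [boot_ok AND temp_high -> beep_code_3]. New: ship_unit, beep_code_3.
Round 3: (11) [ship_unit AND beep_code_3 -> led_red]. New: led_red.
Round 4: (6) [network_up AND led_red -> ticket_escalated]; (9) [led_red AND temp_high -> power_on]. New: ticket_escalated, power_on.
power_on first appears in round 4.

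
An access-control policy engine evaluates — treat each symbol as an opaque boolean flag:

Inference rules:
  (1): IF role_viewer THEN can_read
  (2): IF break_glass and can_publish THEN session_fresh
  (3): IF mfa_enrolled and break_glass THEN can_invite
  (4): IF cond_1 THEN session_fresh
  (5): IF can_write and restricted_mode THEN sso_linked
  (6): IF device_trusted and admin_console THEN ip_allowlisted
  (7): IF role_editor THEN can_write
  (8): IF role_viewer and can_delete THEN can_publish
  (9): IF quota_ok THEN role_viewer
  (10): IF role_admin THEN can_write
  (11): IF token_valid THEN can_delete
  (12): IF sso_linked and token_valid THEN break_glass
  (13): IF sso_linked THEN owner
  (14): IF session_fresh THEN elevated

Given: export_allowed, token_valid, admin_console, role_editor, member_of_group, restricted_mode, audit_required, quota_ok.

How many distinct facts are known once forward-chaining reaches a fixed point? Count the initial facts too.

18

Round 1 fires (7), (9), (11), giving can_write, role_viewer, can_delete.
Round 2 fires (1), (5), (8), giving can_read, sso_linked, can_publish.
Round 3 fires (12), (13), giving break_glass, owner.
Round 4 fires (2), giving session_fresh.
Round 5 fires (14), giving elevated.
Closure: {admin_console, audit_required, break_glass, can_delete, can_publish, can_read, can_write, elevated, export_allowed, member_of_group, owner, quota_ok, restricted_mode, role_editor, role_viewer, session_fresh, sso_linked, token_valid} — 18 facts.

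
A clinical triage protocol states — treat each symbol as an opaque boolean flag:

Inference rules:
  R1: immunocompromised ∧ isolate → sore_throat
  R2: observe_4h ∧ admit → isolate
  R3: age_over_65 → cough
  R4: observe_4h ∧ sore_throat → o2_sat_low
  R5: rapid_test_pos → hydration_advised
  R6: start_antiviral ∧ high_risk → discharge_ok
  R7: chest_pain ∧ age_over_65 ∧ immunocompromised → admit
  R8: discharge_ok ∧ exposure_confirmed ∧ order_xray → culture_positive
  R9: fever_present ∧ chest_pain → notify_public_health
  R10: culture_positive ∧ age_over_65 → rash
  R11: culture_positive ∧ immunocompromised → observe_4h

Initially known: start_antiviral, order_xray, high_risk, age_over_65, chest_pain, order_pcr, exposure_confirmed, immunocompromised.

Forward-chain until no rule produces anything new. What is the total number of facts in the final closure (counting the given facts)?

17

Round 1: R3 [age_over_65 → cough]; R6 [start_antiviral ∧ high_risk → discharge_ok]; R7 [chest_pain ∧ age_over_65 ∧ immunocompromised → admit]. New: cough, discharge_ok, admit.
Round 2: R8 [discharge_ok ∧ exposure_confirmed ∧ order_xray → culture_positive]. New: culture_positive.
Round 3: R10 [culture_positive ∧ age_over_65 → rash]; R11 [culture_positive ∧ immunocompromised → observe_4h]. New: rash, observe_4h.
Round 4: R2 [observe_4h ∧ admit → isolate]. New: isolate.
Round 5: R1 [immunocompromised ∧ isolate → sore_throat]. New: sore_throat.
Round 6: R4 [observe_4h ∧ sore_throat → o2_sat_low]. New: o2_sat_low.
Closure: {admit, age_over_65, chest_pain, cough, culture_positive, discharge_ok, exposure_confirmed, high_risk, immunocompromised, isolate, o2_sat_low, observe_4h, order_pcr, order_xray, rash, sore_throat, start_antiviral} — 17 facts.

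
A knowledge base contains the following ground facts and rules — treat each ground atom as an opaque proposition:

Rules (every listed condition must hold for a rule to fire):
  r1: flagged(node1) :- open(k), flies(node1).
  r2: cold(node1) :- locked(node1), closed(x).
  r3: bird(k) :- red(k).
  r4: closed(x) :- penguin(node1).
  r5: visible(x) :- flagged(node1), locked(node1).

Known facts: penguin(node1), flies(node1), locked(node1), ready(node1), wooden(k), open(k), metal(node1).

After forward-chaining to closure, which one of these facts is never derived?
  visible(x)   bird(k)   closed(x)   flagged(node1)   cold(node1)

bird(k)

Round 1: r1 [flagged(node1) :- open(k), flies(node1).]; r4 [closed(x) :- penguin(node1).]. New: flagged(node1), closed(x).
Round 2: r2 [cold(node1) :- locked(node1), closed(x).]; r5 [visible(x) :- flagged(node1), locked(node1).]. New: cold(node1), visible(x).
Derived: flagged(node1) (round 1), closed(x) (round 1), visible(x) (round 2), cold(node1) (round 2). bird(k) never appears in any round.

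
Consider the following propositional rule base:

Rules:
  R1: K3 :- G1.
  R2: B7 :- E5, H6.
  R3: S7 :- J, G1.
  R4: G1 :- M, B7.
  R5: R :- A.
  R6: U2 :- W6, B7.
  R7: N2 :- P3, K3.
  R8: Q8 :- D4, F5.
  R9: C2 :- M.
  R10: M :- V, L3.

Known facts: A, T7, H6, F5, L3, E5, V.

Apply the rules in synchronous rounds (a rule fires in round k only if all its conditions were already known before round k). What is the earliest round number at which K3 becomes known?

Round 1: R2 [B7 :- E5, H6.]; R5 [R :- A.]; R10 [M :- V, L3.]. Adds B7, R, M.
Round 2: R4 [G1 :- M, B7.]; R9 [C2 :- M.]. Adds G1, C2.
Round 3: R1 [K3 :- G1.]. Adds K3.
K3 first appears in round 3.

3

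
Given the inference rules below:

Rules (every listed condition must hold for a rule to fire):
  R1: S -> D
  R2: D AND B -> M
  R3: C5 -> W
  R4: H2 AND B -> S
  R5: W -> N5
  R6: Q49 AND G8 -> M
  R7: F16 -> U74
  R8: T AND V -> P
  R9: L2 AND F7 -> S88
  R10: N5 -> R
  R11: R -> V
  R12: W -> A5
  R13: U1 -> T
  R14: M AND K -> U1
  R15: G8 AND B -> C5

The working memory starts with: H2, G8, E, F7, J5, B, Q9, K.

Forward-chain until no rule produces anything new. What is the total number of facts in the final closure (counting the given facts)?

20

[1] R4 [H2 AND B -> S]; R15 [G8 AND B -> C5]. ⇒ new: S, C5.
[2] R1 [S -> D]; R3 [C5 -> W]. ⇒ new: D, W.
[3] R2 [D AND B -> M]; R5 [W -> N5]; R12 [W -> A5]. ⇒ new: M, N5, A5.
[4] R10 [N5 -> R]; R14 [M AND K -> U1]. ⇒ new: R, U1.
[5] R11 [R -> V]; R13 [U1 -> T]. ⇒ new: V, T.
[6] R8 [T AND V -> P]. ⇒ new: P.
Closure: {A5, B, C5, D, E, F7, G8, H2, J5, K, M, N5, P, Q9, R, S, T, U1, V, W} — 20 facts.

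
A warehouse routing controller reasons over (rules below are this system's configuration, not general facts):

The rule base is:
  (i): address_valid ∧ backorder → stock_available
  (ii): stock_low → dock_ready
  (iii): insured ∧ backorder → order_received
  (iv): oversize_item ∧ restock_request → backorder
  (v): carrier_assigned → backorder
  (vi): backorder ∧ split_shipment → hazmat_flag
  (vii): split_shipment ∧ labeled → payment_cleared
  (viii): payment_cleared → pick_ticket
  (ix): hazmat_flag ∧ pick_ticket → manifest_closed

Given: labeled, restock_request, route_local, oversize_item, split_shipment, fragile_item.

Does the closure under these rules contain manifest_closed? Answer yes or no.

Round 1: (iv) [oversize_item ∧ restock_request → backorder]; (vii) [split_shipment ∧ labeled → payment_cleared]. New: backorder, payment_cleared.
Round 2: (vi) [backorder ∧ split_shipment → hazmat_flag]; (viii) [payment_cleared → pick_ticket]. New: hazmat_flag, pick_ticket.
Round 3: (ix) [hazmat_flag ∧ pick_ticket → manifest_closed]. New: manifest_closed.
manifest_closed appears in round 3, so it is derivable.

yes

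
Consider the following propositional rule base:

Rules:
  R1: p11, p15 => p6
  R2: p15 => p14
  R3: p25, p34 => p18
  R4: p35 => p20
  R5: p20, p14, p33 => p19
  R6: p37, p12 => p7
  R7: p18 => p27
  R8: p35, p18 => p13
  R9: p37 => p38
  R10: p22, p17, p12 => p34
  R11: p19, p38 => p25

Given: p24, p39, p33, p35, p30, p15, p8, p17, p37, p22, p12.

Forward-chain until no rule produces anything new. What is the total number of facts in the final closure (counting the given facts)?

21

Round 1: R2 [p15 => p14]; R4 [p35 => p20]; R6 [p37, p12 => p7]; R9 [p37 => p38]; R10 [p22, p17, p12 => p34]. Adds p14, p20, p7, p38, p34.
Round 2: R5 [p20, p14, p33 => p19]. Adds p19.
Round 3: R11 [p19, p38 => p25]. Adds p25.
Round 4: R3 [p25, p34 => p18]. Adds p18.
Round 5: R7 [p18 => p27]; R8 [p35, p18 => p13]. Adds p27, p13.
Closure: {p12, p13, p14, p15, p17, p18, p19, p20, p22, p24, p25, p27, p30, p33, p34, p35, p37, p38, p39, p7, p8} — 21 facts.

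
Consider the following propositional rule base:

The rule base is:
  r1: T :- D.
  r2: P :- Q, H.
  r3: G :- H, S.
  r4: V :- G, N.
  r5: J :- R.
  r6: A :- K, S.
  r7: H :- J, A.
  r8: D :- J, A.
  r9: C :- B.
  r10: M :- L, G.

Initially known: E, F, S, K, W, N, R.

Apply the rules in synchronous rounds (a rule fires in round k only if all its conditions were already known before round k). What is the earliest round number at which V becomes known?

4

Round 1: r5 [J :- R.]; r6 [A :- K, S.]. New: J, A.
Round 2: r7 [H :- J, A.]; r8 [D :- J, A.]. New: H, D.
Round 3: r1 [T :- D.]; r3 [G :- H, S.]. New: T, G.
Round 4: r4 [V :- G, N.]. New: V.
V first appears in round 4.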